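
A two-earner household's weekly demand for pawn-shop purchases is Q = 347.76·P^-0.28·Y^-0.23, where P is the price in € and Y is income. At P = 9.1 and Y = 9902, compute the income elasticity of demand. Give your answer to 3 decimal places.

For a multiplicative demand Q = A·P^α·Y^β, the income elasticity is β everywhere.
Here β = -0.23, so η = -0.230.

-0.230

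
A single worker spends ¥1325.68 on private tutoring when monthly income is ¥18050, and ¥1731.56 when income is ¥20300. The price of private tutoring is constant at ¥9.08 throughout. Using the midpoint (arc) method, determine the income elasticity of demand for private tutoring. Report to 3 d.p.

With a constant price, Q₁ = 1325.68/9.08 = 146.000 and Q₂ = 1731.56/9.08 = 190.700 (equivalently, work directly with expenditure since P cancels).
Midpoint %ΔQ = (1731.56 − 1325.68)/1528.62 = 0.26552; midpoint %ΔI = (20300 − 18050)/19175 = 0.11734.
η = 0.26552 / 0.11734 = 2.263.

2.263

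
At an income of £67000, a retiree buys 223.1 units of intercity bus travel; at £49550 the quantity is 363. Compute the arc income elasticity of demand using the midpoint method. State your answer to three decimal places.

-1.594

ΔQ = 363 − 223.1 = 139.9; midpoint Q̄ = (223.1 + 363)/2 = 293.05.
ΔI = 49550 − 67000 = -17450; midpoint Ī = (67000 + 49550)/2 = 58275.
η = (ΔQ/Q̄) ÷ (ΔI/Ī) = (139.9/293.05) ÷ (-17450/58275) = -1.594.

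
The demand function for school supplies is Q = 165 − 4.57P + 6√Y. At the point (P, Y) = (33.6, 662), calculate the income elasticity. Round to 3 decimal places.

At P = 33.6, Y = 662: Q = 165.824.
Holding P constant, ∂Q/∂Y = 6/(2√Y) = 0.116598.
η_Y = (∂Q/∂Y)·(Y/Q) = 0.116598 × (662/165.824) = 0.465.

0.465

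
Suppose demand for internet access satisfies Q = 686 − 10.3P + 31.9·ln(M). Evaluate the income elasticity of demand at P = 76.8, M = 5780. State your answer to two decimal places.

At P = 76.8, M = 5780: Q = 171.283.
Holding P constant, ∂Q/∂M = 31.9/M = 0.00551903.
η_M = (∂Q/∂M)·(M/Q) = 0.00551903 × (5780/171.283) = 0.19.

0.19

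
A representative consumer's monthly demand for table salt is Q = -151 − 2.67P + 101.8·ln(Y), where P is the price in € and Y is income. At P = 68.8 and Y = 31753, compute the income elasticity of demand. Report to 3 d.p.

At P = 68.8, Y = 31753: Q = 720.537.
Holding P constant, ∂Q/∂Y = 101.8/Y = 0.003206.
η_Y = (∂Q/∂Y)·(Y/Q) = 0.003206 × (31753/720.537) = 0.141.

0.141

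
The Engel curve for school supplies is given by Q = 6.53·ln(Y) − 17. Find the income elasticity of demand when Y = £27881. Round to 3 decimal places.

0.131

At Y = 27881: Q = 49.839.
dQ/dY = 6.53/Y = 0.00023421 at this income.
η = (dQ/dY)·(Y/Q) = 0.00023421 × (27881/49.839) = 0.131.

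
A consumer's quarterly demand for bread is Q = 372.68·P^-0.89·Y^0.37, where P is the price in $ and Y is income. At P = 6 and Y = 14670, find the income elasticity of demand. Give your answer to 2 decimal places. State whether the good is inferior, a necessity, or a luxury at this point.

0.37 (necessity)

For a multiplicative demand Q = A·P^α·Y^β, the income elasticity is β everywhere.
Here β = 0.37, so η = 0.37.
Since 0 < η < 1, this is a necessity.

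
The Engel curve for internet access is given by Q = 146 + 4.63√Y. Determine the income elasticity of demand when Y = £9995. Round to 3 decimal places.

At Y = 9995: Q = 608.884.
dQ/dY = 4.63/(2√Y) = 0.0231558 at this income.
η = (dQ/dY)·(Y/Q) = 0.0231558 × (9995/608.884) = 0.380.

0.380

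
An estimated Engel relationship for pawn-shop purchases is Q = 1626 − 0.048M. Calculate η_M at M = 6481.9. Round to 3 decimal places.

-0.237

At M = 6481.9: Q = 1314.869.
dQ/dM = −0.048.
η = (dQ/dM)·(M/Q) = -0.048 × (6481.9/1314.869) = -0.237.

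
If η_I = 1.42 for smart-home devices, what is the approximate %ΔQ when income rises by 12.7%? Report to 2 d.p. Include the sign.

18.03%

%ΔQ ≈ η × %ΔI = 1.42 × 12.7% = 18.03%.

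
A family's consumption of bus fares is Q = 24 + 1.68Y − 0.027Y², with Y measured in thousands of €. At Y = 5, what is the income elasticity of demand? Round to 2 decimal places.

At Y = 5: Q = 31.7250.
dQ/dY = 1.68 − 0.054Y = 1.41000.
η = (dQ/dY)·(Y/Q) = 1.41000 × (5/31.7250) = 0.22.

0.22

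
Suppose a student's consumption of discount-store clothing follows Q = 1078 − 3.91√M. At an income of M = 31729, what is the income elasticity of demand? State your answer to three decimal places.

-0.913

At M = 31729: Q = 381.526.
dQ/dM = -3.91/(2√M) = -0.0109754 at this income.
η = (dQ/dM)·(M/Q) = -0.0109754 × (31729/381.526) = -0.913.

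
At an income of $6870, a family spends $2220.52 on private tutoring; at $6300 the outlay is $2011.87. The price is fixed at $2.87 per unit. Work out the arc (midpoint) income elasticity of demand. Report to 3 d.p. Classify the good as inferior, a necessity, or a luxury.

1.139 (luxury)

With a constant price, Q₁ = 2220.52/2.87 = 773.700 and Q₂ = 2011.87/2.87 = 701.000 (equivalently, work directly with expenditure since P cancels).
Midpoint %ΔQ = (2011.87 − 2220.52)/2116.19 = -0.09860; midpoint %ΔI = (6300 − 6870)/6585 = -0.08656.
η = -0.09860 / -0.08656 = 1.139.
η > 1 ⇒ luxury.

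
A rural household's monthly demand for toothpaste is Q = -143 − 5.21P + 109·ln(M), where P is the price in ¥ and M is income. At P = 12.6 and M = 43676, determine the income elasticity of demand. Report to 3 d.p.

At P = 12.6, M = 43676: Q = 955.970.
Holding P constant, ∂Q/∂M = 109/M = 0.00249565.
η_M = (∂Q/∂M)·(M/Q) = 0.00249565 × (43676/955.970) = 0.114.

0.114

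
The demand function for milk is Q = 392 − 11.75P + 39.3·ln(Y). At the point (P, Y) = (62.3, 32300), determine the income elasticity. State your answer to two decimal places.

0.58

At P = 62.3, Y = 32300: Q = 68.020.
Holding P constant, ∂Q/∂Y = 39.3/Y = 0.00121672.
η_Y = (∂Q/∂Y)·(Y/Q) = 0.00121672 × (32300/68.020) = 0.58.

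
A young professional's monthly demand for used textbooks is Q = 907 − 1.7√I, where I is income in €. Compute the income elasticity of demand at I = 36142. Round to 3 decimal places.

At I = 36142: Q = 583.812.
dQ/dI = -1.7/(2√I) = -0.00447108 at this income.
η = (dQ/dI)·(I/Q) = -0.00447108 × (36142/583.812) = -0.277.

-0.277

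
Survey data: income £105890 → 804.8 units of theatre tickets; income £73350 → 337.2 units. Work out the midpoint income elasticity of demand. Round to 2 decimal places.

2.26

ΔQ = 337.2 − 804.8 = -467.6; midpoint Q̄ = (804.8 + 337.2)/2 = 571.
ΔI = 73350 − 105890 = -32540; midpoint Ī = (105890 + 73350)/2 = 89620.
η = (ΔQ/Q̄) ÷ (ΔI/Ī) = (-467.6/571) ÷ (-32540/89620) = 2.26.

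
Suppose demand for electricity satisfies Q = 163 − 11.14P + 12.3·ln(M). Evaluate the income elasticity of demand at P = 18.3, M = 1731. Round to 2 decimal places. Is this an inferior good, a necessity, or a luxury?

At P = 18.3, M = 1731: Q = 50.852.
Holding P constant, ∂Q/∂M = 12.3/M = 0.00710572.
η_M = (∂Q/∂M)·(M/Q) = 0.00710572 × (1731/50.852) = 0.24.
Since 0 < η < 1, this is a necessity.

0.24 (necessity)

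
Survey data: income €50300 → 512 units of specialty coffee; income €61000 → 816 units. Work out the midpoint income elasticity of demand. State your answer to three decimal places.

2.381

ΔQ = 816 − 512 = 304; midpoint Q̄ = (512 + 816)/2 = 664.
ΔI = 61000 − 50300 = 10700; midpoint Ī = (50300 + 61000)/2 = 55650.
η = (ΔQ/Q̄) ÷ (ΔI/Ī) = (304/664) ÷ (10700/55650) = 2.381.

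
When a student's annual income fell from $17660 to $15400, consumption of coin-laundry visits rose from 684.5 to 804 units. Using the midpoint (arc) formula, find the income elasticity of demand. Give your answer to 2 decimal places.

ΔQ = 804 − 684.5 = 119.5; midpoint Q̄ = (684.5 + 804)/2 = 744.25.
ΔI = 15400 − 17660 = -2260; midpoint Ī = (17660 + 15400)/2 = 16530.
η = (ΔQ/Q̄) ÷ (ΔI/Ī) = (119.5/744.25) ÷ (-2260/16530) = -1.17.

-1.17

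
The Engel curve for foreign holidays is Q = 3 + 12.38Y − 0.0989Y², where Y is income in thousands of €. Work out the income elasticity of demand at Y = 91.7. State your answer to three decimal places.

At Y = 91.7: Q = 306.6068.
dQ/dY = 12.38 − 0.1978Y = -5.75826.
η = (dQ/dY)·(Y/Q) = -5.75826 × (91.7/306.6068) = -1.722.

-1.722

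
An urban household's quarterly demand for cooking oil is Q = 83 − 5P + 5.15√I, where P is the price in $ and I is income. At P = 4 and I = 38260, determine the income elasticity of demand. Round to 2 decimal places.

At P = 4, I = 38260: Q = 1070.348.
Holding P constant, ∂Q/∂I = 5.15/(2√I) = 0.0131645.
η_I = (∂Q/∂I)·(I/Q) = 0.0131645 × (38260/1070.348) = 0.47.

0.47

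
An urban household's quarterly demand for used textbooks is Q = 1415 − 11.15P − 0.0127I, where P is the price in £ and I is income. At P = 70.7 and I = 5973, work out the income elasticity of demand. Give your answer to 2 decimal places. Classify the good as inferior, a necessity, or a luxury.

-0.14 (inferior good)

At P = 70.7, I = 5973: Q = 550.838.
Holding P constant, ∂Q/∂I = −0.0127.
η_I = (∂Q/∂I)·(I/Q) = -0.0127 × (5973/550.838) = -0.14.
Since η < 0, this is an inferior good.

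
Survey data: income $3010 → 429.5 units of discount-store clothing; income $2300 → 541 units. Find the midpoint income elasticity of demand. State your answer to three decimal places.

-0.859

ΔQ = 541 − 429.5 = 111.5; midpoint Q̄ = (429.5 + 541)/2 = 485.25.
ΔI = 2300 − 3010 = -710; midpoint Ī = (3010 + 2300)/2 = 2655.
η = (ΔQ/Q̄) ÷ (ΔI/Ī) = (111.5/485.25) ÷ (-710/2655) = -0.859.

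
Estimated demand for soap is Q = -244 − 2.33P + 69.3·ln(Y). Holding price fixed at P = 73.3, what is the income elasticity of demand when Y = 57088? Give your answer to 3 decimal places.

At P = 73.3, Y = 57088: Q = 344.209.
Holding P constant, ∂Q/∂Y = 69.3/Y = 0.00121392.
η_Y = (∂Q/∂Y)·(Y/Q) = 0.00121392 × (57088/344.209) = 0.201.

0.201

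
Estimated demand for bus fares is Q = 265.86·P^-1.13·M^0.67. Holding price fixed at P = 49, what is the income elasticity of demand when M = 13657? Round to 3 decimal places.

0.670

For a multiplicative demand Q = A·P^α·M^β, the income elasticity is β everywhere.
Here β = 0.67, so η = 0.670.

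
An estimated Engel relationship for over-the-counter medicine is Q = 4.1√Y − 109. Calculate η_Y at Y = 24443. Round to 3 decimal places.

0.602

At Y = 24443: Q = 532.005.
dQ/dY = 4.1/(2√Y) = 0.0131122 at this income.
η = (dQ/dY)·(Y/Q) = 0.0131122 × (24443/532.005) = 0.602.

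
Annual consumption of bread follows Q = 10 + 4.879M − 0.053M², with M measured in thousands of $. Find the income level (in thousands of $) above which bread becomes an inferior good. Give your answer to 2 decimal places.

dQ/dM = 4.879 − 0.106M.
The good is inferior where dQ/dM < 0. Setting dQ/dM = 0 gives M = 4.879 / 0.106 = 46.03.

46.03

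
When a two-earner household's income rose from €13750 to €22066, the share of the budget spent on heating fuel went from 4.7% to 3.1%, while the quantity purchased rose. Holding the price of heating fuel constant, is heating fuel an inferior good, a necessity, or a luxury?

necessity

Quantity rises but the budget share falls as income rises, so 0 < η < 1.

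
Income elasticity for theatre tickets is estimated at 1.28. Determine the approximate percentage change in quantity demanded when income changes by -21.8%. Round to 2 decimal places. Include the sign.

%ΔQ ≈ η × %ΔI = 1.28 × (-21.8%) = -27.90%.

-27.90%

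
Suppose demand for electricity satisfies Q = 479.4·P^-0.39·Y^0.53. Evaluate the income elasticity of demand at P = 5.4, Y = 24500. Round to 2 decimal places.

0.53

For a multiplicative demand Q = A·P^α·Y^β, the income elasticity is β everywhere.
Here β = 0.53, so η = 0.53.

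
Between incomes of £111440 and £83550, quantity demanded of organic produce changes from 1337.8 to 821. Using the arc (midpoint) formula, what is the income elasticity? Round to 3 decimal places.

1.674

ΔQ = 821 − 1337.8 = -516.8; midpoint Q̄ = (1337.8 + 821)/2 = 1079.4.
ΔI = 83550 − 111440 = -27890; midpoint Ī = (111440 + 83550)/2 = 97495.
η = (ΔQ/Q̄) ÷ (ΔI/Ī) = (-516.8/1079.4) ÷ (-27890/97495) = 1.674.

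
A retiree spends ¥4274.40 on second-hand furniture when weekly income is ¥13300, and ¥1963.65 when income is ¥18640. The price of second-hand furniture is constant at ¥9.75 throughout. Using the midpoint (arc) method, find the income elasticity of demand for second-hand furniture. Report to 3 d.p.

With a constant price, Q₁ = 4274.40/9.75 = 438.400 and Q₂ = 1963.65/9.75 = 201.400 (equivalently, work directly with expenditure since P cancels).
Midpoint %ΔQ = (1963.65 − 4274.40)/3119.02 = -0.74086; midpoint %ΔI = (18640 − 13300)/15970 = 0.33438.
η = -0.74086 / 0.33438 = -2.216.

-2.216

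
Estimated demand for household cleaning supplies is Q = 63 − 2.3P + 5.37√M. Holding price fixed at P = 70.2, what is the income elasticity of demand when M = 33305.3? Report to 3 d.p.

At P = 70.2, M = 33305.3: Q = 881.551.
Holding P constant, ∂Q/∂M = 5.37/(2√M) = 0.0147125.
η_M = (∂Q/∂M)·(M/Q) = 0.0147125 × (33305.3/881.551) = 0.556.

0.556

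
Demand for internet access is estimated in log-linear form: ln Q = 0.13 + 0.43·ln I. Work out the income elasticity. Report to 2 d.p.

0.43

In a log-linear demand, the coefficient on ln I is the income elasticity.
So η = 0.43.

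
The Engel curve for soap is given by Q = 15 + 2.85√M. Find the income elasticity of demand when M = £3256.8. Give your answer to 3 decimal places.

0.458

At M = 3256.8: Q = 177.645.
dQ/dM = 2.85/(2√M) = 0.02497 at this income.
η = (dQ/dM)·(M/Q) = 0.02497 × (3256.8/177.645) = 0.458.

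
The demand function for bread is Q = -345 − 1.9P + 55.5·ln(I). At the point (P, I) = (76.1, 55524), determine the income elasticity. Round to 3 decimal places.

At P = 76.1, I = 55524: Q = 116.724.
Holding P constant, ∂Q/∂I = 55.5/I = 0.000999568.
η_I = (∂Q/∂I)·(I/Q) = 0.000999568 × (55524/116.724) = 0.475.

0.475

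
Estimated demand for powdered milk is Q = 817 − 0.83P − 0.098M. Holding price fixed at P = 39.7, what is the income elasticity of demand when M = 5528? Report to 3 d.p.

-2.236

At P = 39.7, M = 5528: Q = 242.305.
Holding P constant, ∂Q/∂M = −0.098.
η_M = (∂Q/∂M)·(M/Q) = -0.098 × (5528/242.305) = -2.236.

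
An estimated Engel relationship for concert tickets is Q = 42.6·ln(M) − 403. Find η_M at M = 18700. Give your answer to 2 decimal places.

2.66

At M = 18700: Q = 16.025.
dQ/dM = 42.6/M = 0.00227807 at this income.
η = (dQ/dM)·(M/Q) = 0.00227807 × (18700/16.025) = 2.66.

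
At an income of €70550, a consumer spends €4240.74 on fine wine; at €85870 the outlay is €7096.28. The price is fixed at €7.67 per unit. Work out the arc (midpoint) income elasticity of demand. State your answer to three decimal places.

2.572

With a constant price, Q₁ = 4240.74/7.67 = 552.900 and Q₂ = 7096.28/7.67 = 925.199 (equivalently, work directly with expenditure since P cancels).
Midpoint %ΔQ = (7096.28 − 4240.74)/5668.51 = 0.50375; midpoint %ΔI = (85870 − 70550)/78210 = 0.19588.
η = 0.50375 / 0.19588 = 2.572.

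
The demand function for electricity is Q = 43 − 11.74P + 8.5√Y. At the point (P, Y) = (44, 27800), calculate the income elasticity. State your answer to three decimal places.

0.751

At P = 44, Y = 27800: Q = 943.673.
Holding P constant, ∂Q/∂Y = 8.5/(2√Y) = 0.0254898.
η_Y = (∂Q/∂Y)·(Y/Q) = 0.0254898 × (27800/943.673) = 0.751.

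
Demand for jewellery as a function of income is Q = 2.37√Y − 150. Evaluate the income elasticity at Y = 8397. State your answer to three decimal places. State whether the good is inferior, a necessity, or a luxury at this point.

1.616 (luxury)

At Y = 8397: Q = 67.175.
dQ/dY = 2.37/(2√Y) = 0.0129317 at this income.
η = (dQ/dY)·(Y/Q) = 0.0129317 × (8397/67.175) = 1.616.
Since η > 1, the good is a luxury.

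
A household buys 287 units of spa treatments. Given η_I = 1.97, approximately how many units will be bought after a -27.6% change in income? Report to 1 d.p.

131.0

%ΔQ ≈ η × %ΔI = 1.97 × (-27.6%) = -54.372%.
New Q ≈ 287 × (1 − 0.54372) = 131.0.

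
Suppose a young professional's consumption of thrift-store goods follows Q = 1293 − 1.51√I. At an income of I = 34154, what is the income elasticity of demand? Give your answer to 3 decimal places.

-0.138

At I = 34154: Q = 1013.940.
dQ/dI = -1.51/(2√I) = -0.00408532 at this income.
η = (dQ/dI)·(I/Q) = -0.00408532 × (34154/1013.940) = -0.138.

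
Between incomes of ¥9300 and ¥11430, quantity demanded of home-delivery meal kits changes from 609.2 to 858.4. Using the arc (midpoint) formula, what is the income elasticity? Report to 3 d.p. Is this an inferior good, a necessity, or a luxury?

1.653 (luxury)

ΔQ = 858.4 − 609.2 = 249.2; midpoint Q̄ = (609.2 + 858.4)/2 = 733.8.
ΔI = 11430 − 9300 = 2130; midpoint Ī = (9300 + 11430)/2 = 10365.
η = (ΔQ/Q̄) ÷ (ΔI/Ī) = (249.2/733.8) ÷ (2130/10365) = 1.653.
η > 1 ⇒ luxury.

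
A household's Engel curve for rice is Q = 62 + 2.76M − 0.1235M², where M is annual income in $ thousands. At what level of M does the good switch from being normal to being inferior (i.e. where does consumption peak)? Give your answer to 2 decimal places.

11.17

dQ/dM = 2.76 − 0.247M.
The good is inferior where dQ/dM < 0. Setting dQ/dM = 0 gives M = 2.76 / 0.247 = 11.17.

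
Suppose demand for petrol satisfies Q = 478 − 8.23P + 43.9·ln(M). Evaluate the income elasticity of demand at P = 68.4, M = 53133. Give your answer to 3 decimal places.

At P = 68.4, M = 53133: Q = 392.724.
Holding P constant, ∂Q/∂M = 43.9/M = 0.000826229.
η_M = (∂Q/∂M)·(M/Q) = 0.000826229 × (53133/392.724) = 0.112.

0.112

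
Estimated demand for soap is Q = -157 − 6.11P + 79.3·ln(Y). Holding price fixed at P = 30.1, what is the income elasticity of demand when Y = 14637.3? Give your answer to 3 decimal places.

At P = 30.1, Y = 14637.3: Q = 419.681.
Holding P constant, ∂Q/∂Y = 79.3/Y = 0.00541767.
η_Y = (∂Q/∂Y)·(Y/Q) = 0.00541767 × (14637.3/419.681) = 0.189.

0.189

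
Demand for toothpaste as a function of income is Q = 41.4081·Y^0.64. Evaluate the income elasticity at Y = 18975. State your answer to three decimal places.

For Q = A·Y^β the income elasticity is constant and equal to β.
Here β = 0.64, so η = 0.640.

0.640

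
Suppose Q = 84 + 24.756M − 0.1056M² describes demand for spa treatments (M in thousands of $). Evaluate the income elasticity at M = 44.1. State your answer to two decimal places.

0.70

At M = 44.1: Q = 970.3677.
dQ/dM = 24.756 − 0.2112M = 15.44208.
η = (dQ/dM)·(M/Q) = 15.44208 × (44.1/970.3677) = 0.70.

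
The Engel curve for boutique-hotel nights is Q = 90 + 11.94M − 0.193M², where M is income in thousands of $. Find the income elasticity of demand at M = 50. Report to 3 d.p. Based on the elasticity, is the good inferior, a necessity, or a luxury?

At M = 50: Q = 204.5000.
dQ/dM = 11.94 − 0.386M = -7.36000.
η = (dQ/dM)·(M/Q) = -7.36000 × (50/204.5000) = -1.800.
η < 0 ⇒ inferior good.

-1.800 (inferior good)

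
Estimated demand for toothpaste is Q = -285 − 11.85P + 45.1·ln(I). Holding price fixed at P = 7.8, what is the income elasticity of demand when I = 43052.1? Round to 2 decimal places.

0.43

At P = 7.8, I = 43052.1: Q = 103.794.
Holding P constant, ∂Q/∂I = 45.1/I = 0.00104757.
η_I = (∂Q/∂I)·(I/Q) = 0.00104757 × (43052.1/103.794) = 0.43.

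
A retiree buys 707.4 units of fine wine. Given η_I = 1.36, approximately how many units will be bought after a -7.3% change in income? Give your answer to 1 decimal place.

%ΔQ ≈ η × %ΔI = 1.36 × (-7.3%) = -9.928%.
New Q ≈ 707.4 × (1 − 0.09928) = 637.2.

637.2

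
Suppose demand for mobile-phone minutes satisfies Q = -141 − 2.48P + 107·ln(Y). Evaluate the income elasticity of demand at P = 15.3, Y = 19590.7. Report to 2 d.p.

At P = 15.3, Y = 19590.7: Q = 878.517.
Holding P constant, ∂Q/∂Y = 107/Y = 0.00546178.
η_Y = (∂Q/∂Y)·(Y/Q) = 0.00546178 × (19590.7/878.517) = 0.12.

0.12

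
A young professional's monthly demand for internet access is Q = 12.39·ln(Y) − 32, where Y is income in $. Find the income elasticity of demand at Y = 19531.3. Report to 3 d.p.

0.137

At Y = 19531.3: Q = 90.410.
dQ/dY = 12.39/Y = 0.000634366 at this income.
η = (dQ/dY)·(Y/Q) = 0.000634366 × (19531.3/90.410) = 0.137.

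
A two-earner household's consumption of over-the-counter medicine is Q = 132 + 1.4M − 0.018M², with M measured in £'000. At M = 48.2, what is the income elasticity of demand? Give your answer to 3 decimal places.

-0.102

At M = 48.2: Q = 157.6617.
dQ/dM = 1.4 − 0.036M = -0.33520.
η = (dQ/dM)·(M/Q) = -0.33520 × (48.2/157.6617) = -0.102.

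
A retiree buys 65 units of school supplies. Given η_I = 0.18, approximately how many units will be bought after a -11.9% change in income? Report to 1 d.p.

%ΔQ ≈ η × %ΔI = 0.18 × (-11.9%) = -2.142%.
New Q ≈ 65 × (1 − 0.02142) = 63.6.

63.6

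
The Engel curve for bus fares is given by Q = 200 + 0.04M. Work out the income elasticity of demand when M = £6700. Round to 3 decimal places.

0.573

At M = 6700: Q = 468.000.
dQ/dM = 0.04.
η = (dQ/dM)·(M/Q) = 0.04 × (6700/468.000) = 0.573.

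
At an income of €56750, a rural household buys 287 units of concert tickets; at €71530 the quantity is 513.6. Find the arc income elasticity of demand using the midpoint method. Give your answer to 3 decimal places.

ΔQ = 513.6 − 287 = 226.6; midpoint Q̄ = (287 + 513.6)/2 = 400.3.
ΔI = 71530 − 56750 = 14780; midpoint Ī = (56750 + 71530)/2 = 64140.
η = (ΔQ/Q̄) ÷ (ΔI/Ī) = (226.6/400.3) ÷ (14780/64140) = 2.457.

2.457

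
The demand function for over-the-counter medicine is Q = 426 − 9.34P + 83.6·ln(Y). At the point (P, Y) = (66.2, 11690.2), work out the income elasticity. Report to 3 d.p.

0.142

At P = 66.2, Y = 11690.2: Q = 590.732.
Holding P constant, ∂Q/∂Y = 83.6/Y = 0.00715129.
η_Y = (∂Q/∂Y)·(Y/Q) = 0.00715129 × (11690.2/590.732) = 0.142.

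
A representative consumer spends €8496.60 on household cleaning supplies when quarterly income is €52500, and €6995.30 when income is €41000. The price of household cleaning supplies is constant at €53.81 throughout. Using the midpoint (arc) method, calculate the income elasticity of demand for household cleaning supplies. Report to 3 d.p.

With a constant price, Q₁ = 8496.60/53.81 = 157.900 and Q₂ = 6995.30/53.81 = 130.000 (equivalently, work directly with expenditure since P cancels).
Midpoint %ΔQ = (6995.30 − 8496.60)/7745.95 = -0.19382; midpoint %ΔI = (41000 − 52500)/46750 = -0.24599.
η = -0.19382 / -0.24599 = 0.788.

0.788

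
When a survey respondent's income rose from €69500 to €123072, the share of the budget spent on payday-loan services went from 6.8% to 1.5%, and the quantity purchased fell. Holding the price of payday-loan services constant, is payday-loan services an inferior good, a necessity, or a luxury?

Quantity demanded falls as income rises, so η < 0.

inferior good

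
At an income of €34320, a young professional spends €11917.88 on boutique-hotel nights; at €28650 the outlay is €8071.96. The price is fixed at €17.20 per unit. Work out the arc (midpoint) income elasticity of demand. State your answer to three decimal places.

With a constant price, Q₁ = 11917.88/17.20 = 692.900 and Q₂ = 8071.96/17.20 = 469.300 (equivalently, work directly with expenditure since P cancels).
Midpoint %ΔQ = (8071.96 − 11917.88)/9994.92 = -0.38479; midpoint %ΔI = (28650 − 34320)/31485 = -0.18009.
η = -0.38479 / -0.18009 = 2.137.

2.137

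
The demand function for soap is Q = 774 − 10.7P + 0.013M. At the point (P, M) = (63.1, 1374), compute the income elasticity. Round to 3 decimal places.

0.153

At P = 63.1, M = 1374: Q = 116.692.
Holding P constant, ∂Q/∂M = 0.013.
η_M = (∂Q/∂M)·(M/Q) = 0.013 × (1374/116.692) = 0.153.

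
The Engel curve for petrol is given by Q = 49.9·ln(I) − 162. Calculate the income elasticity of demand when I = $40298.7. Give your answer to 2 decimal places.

At I = 40298.7: Q = 367.143.
dQ/dI = 49.9/I = 0.00123825 at this income.
η = (dQ/dI)·(I/Q) = 0.00123825 × (40298.7/367.143) = 0.14.

0.14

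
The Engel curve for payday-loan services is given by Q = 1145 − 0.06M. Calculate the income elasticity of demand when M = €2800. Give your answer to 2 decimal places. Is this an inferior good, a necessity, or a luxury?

-0.17 (inferior good)

At M = 2800: Q = 977.000.
dQ/dM = −0.06.
η = (dQ/dM)·(M/Q) = -0.06 × (2800/977.000) = -0.17.
Since η < 0, the good is an inferior good.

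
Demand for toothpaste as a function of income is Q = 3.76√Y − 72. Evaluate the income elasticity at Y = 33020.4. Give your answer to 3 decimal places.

At Y = 33020.4: Q = 611.249.
dQ/dY = 3.76/(2√Y) = 0.0103459 at this income.
η = (dQ/dY)·(Y/Q) = 0.0103459 × (33020.4/611.249) = 0.559.

0.559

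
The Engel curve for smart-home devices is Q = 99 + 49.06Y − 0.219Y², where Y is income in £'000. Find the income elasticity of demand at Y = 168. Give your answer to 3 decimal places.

At Y = 168: Q = 2160.0240.
dQ/dY = 49.06 − 0.438Y = -24.52400.
η = (dQ/dY)·(Y/Q) = -24.52400 × (168/2160.0240) = -1.907.

-1.907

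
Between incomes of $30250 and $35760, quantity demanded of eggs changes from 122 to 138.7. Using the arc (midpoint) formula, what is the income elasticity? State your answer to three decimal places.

ΔQ = 138.7 − 122 = 16.7; midpoint Q̄ = (122 + 138.7)/2 = 130.35.
ΔI = 35760 − 30250 = 5510; midpoint Ī = (30250 + 35760)/2 = 33005.
η = (ΔQ/Q̄) ÷ (ΔI/Ī) = (16.7/130.35) ÷ (5510/33005) = 0.767.

0.767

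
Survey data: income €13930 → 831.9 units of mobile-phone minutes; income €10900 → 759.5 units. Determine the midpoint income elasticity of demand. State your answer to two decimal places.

0.37

ΔQ = 759.5 − 831.9 = -72.4; midpoint Q̄ = (831.9 + 759.5)/2 = 795.7.
ΔI = 10900 − 13930 = -3030; midpoint Ī = (13930 + 10900)/2 = 12415.
η = (ΔQ/Q̄) ÷ (ΔI/Ī) = (-72.4/795.7) ÷ (-3030/12415) = 0.37.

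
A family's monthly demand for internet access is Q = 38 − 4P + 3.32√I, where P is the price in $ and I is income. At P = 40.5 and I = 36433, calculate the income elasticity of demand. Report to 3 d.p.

0.622

At P = 40.5, I = 36433: Q = 509.703.
Holding P constant, ∂Q/∂I = 3.32/(2√I) = 0.00869682.
η_I = (∂Q/∂I)·(I/Q) = 0.00869682 × (36433/509.703) = 0.622.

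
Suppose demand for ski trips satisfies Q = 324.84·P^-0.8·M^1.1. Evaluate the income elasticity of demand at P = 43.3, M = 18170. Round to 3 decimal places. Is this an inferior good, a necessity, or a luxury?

For a multiplicative demand Q = A·P^α·M^β, the income elasticity is β everywhere.
Here β = 1.1, so η = 1.100.
Since η > 1, this is a luxury.

1.100 (luxury)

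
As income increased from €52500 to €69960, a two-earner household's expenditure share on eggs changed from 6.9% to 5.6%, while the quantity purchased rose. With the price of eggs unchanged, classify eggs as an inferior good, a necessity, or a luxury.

Quantity rises but the budget share falls as income rises, so 0 < η < 1.

necessity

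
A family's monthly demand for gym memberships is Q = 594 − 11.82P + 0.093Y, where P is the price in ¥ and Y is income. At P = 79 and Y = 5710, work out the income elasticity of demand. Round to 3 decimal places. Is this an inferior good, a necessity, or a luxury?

At P = 79, Y = 5710: Q = 191.250.
Holding P constant, ∂Q/∂Y = 0.093.
η_Y = (∂Q/∂Y)·(Y/Q) = 0.093 × (5710/191.250) = 2.777.
Since η > 1, this is a luxury.

2.777 (luxury)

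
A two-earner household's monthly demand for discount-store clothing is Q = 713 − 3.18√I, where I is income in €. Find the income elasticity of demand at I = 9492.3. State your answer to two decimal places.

At I = 9492.3: Q = 403.178.
dQ/dI = -3.18/(2√I) = -0.0163197 at this income.
η = (dQ/dI)·(I/Q) = -0.0163197 × (9492.3/403.178) = -0.38.

-0.38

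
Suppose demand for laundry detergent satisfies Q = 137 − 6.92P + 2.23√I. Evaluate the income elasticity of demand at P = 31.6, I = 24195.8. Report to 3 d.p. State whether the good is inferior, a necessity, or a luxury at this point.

At P = 31.6, I = 24195.8: Q = 265.204.
Holding P constant, ∂Q/∂I = 2.23/(2√I) = 0.00716811.
η_I = (∂Q/∂I)·(I/Q) = 0.00716811 × (24195.8/265.204) = 0.654.
Since 0 < η < 1, this is a necessity.

0.654 (necessity)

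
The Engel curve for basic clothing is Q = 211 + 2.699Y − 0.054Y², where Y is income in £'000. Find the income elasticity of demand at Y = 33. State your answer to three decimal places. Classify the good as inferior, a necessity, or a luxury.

At Y = 33: Q = 241.2610.
dQ/dY = 2.699 − 0.108Y = -0.86500.
η = (dQ/dY)·(Y/Q) = -0.86500 × (33/241.2610) = -0.118.
η < 0 ⇒ inferior good.

-0.118 (inferior good)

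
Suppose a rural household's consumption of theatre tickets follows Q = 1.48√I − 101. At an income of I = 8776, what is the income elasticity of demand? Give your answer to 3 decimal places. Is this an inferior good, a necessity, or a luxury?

At I = 8776: Q = 37.647.
dQ/dI = 1.48/(2√I) = 0.00789921 at this income.
η = (dQ/dI)·(I/Q) = 0.00789921 × (8776/37.647) = 1.841.
Since η > 1, the good is a luxury.

1.841 (luxury)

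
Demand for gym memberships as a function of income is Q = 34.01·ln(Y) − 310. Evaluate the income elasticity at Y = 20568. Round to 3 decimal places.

At Y = 20568: Q = 27.770.
dQ/dY = 34.01/Y = 0.00165354 at this income.
η = (dQ/dY)·(Y/Q) = 0.00165354 × (20568/27.770) = 1.225.

1.225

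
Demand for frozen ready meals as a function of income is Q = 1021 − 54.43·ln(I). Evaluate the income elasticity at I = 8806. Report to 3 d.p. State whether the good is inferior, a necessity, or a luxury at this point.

At I = 8806: Q = 526.602.
dQ/dI = -54.43/I = -0.00618101 at this income.
η = (dQ/dI)·(I/Q) = -0.00618101 × (8806/526.602) = -0.103.
Since η < 0, the good is an inferior good.

-0.103 (inferior good)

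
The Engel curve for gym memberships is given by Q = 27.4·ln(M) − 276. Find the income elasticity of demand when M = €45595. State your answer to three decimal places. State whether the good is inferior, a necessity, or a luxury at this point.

1.528 (luxury)

At M = 45595: Q = 17.935.
dQ/dM = 27.4/M = 0.000600943 at this income.
η = (dQ/dM)·(M/Q) = 0.000600943 × (45595/17.935) = 1.528.
Since η > 1, the good is a luxury.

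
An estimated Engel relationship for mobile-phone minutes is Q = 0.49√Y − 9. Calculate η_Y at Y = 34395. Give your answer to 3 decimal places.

At Y = 34395: Q = 81.875.
dQ/dY = 0.49/(2√Y) = 0.00132105 at this income.
η = (dQ/dY)·(Y/Q) = 0.00132105 × (34395/81.875) = 0.555.

0.555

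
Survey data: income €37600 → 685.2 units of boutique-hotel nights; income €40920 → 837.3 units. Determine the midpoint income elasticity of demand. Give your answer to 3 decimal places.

ΔQ = 837.3 − 685.2 = 152.1; midpoint Q̄ = (685.2 + 837.3)/2 = 761.25.
ΔI = 40920 − 37600 = 3320; midpoint Ī = (37600 + 40920)/2 = 39260.
η = (ΔQ/Q̄) ÷ (ΔI/Ī) = (152.1/761.25) ÷ (3320/39260) = 2.363.

2.363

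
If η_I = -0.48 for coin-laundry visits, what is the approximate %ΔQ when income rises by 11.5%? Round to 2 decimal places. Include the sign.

-5.52%

%ΔQ ≈ η × %ΔI = -0.48 × 11.5% = -5.52%.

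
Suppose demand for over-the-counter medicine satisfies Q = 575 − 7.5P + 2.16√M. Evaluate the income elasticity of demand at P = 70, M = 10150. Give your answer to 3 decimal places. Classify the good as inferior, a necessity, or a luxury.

0.407 (necessity)

At P = 70, M = 10150: Q = 267.614.
Holding P constant, ∂Q/∂M = 2.16/(2√M) = 0.0107199.
η_M = (∂Q/∂M)·(M/Q) = 0.0107199 × (10150/267.614) = 0.407.
Since 0 < η < 1, this is a necessity.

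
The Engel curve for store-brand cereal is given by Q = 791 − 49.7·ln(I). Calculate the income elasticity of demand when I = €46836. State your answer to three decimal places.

-0.194

At I = 46836: Q = 256.506.
dQ/dI = -49.7/I = -0.00106115 at this income.
η = (dQ/dI)·(I/Q) = -0.00106115 × (46836/256.506) = -0.194.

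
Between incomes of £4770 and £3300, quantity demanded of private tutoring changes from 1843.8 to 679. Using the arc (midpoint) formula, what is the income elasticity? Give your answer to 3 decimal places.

2.535

ΔQ = 679 − 1843.8 = -1164.8; midpoint Q̄ = (1843.8 + 679)/2 = 1261.4.
ΔI = 3300 − 4770 = -1470; midpoint Ī = (4770 + 3300)/2 = 4035.
η = (ΔQ/Q̄) ÷ (ΔI/Ī) = (-1164.8/1261.4) ÷ (-1470/4035) = 2.535.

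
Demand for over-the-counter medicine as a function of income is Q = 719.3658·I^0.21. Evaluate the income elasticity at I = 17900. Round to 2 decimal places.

For Q = A·I^β the income elasticity is constant and equal to β.
Here β = 0.21, so η = 0.21.

0.21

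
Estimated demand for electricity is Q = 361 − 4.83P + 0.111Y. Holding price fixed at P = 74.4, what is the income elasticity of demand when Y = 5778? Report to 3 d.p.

0.997

At P = 74.4, Y = 5778: Q = 643.006.
Holding P constant, ∂Q/∂Y = 0.111.
η_Y = (∂Q/∂Y)·(Y/Q) = 0.111 × (5778/643.006) = 0.997.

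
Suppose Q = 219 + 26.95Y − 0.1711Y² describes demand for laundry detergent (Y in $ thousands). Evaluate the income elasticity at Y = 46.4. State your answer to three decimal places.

0.467

At Y = 46.4: Q = 1101.1085.
dQ/dY = 26.95 − 0.3422Y = 11.07192.
η = (dQ/dY)·(Y/Q) = 11.07192 × (46.4/1101.1085) = 0.467.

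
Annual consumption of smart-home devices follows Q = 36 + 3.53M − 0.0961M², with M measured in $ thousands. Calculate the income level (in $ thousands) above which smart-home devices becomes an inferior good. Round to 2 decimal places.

dQ/dM = 3.53 − 0.1922M.
The good is inferior where dQ/dM < 0. Setting dQ/dM = 0 gives M = 3.53 / 0.1922 = 18.37.

18.37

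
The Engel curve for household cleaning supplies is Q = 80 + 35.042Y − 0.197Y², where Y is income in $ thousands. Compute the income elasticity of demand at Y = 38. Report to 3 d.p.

0.677

At Y = 38: Q = 1127.1280.
dQ/dY = 35.042 − 0.394Y = 20.07000.
η = (dQ/dY)·(Y/Q) = 20.07000 × (38/1127.1280) = 0.677.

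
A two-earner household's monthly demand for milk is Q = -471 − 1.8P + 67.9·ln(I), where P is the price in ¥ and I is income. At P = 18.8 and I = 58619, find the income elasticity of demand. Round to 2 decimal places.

0.28

At P = 18.8, I = 58619: Q = 240.621.
Holding P constant, ∂Q/∂I = 67.9/I = 0.00115833.
η_I = (∂Q/∂I)·(I/Q) = 0.00115833 × (58619/240.621) = 0.28.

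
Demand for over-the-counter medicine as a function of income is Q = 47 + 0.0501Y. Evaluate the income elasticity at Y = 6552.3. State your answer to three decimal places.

0.875

At Y = 6552.3: Q = 375.270.
dQ/dY = 0.0501.
η = (dQ/dY)·(Y/Q) = 0.0501 × (6552.3/375.270) = 0.875.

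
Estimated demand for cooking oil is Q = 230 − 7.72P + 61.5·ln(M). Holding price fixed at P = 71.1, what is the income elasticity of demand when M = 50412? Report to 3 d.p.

0.177

At P = 71.1, M = 50412: Q = 347.029.
Holding P constant, ∂Q/∂M = 61.5/M = 0.00121995.
η_M = (∂Q/∂M)·(M/Q) = 0.00121995 × (50412/347.029) = 0.177.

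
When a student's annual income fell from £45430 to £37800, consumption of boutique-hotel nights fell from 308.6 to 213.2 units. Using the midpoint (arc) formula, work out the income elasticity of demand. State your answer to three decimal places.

ΔQ = 213.2 − 308.6 = -95.4; midpoint Q̄ = (308.6 + 213.2)/2 = 260.9.
ΔI = 37800 − 45430 = -7630; midpoint Ī = (45430 + 37800)/2 = 41615.
η = (ΔQ/Q̄) ÷ (ΔI/Ī) = (-95.4/260.9) ÷ (-7630/41615) = 1.994.

1.994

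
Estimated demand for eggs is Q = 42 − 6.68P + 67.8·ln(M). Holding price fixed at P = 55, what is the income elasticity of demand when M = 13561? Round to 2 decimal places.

0.21

At P = 55, M = 13561: Q = 319.714.
Holding P constant, ∂Q/∂M = 67.8/M = 0.00499963.
η_M = (∂Q/∂M)·(M/Q) = 0.00499963 × (13561/319.714) = 0.21.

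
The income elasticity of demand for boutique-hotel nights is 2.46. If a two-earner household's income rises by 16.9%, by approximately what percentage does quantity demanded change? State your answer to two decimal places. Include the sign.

%ΔQ ≈ η × %ΔI = 2.46 × 16.9% = 41.57%.

41.57%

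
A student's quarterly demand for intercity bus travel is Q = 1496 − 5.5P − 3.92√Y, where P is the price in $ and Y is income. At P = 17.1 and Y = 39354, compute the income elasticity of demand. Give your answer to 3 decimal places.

-0.623

At P = 17.1, Y = 39354: Q = 624.307.
Holding P constant, ∂Q/∂Y = -3.92/(2√Y) = -0.00988011.
η_Y = (∂Q/∂Y)·(Y/Q) = -0.00988011 × (39354/624.307) = -0.623.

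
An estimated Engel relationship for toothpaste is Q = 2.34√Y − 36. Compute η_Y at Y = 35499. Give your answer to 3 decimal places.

0.544

At Y = 35499: Q = 404.884.
dQ/dY = 2.34/(2√Y) = 0.0062098 at this income.
η = (dQ/dY)·(Y/Q) = 0.0062098 × (35499/404.884) = 0.544.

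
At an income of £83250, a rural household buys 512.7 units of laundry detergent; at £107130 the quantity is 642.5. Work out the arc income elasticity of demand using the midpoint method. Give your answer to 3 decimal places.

ΔQ = 642.5 − 512.7 = 129.8; midpoint Q̄ = (512.7 + 642.5)/2 = 577.6.
ΔI = 107130 − 83250 = 23880; midpoint Ī = (83250 + 107130)/2 = 95190.
η = (ΔQ/Q̄) ÷ (ΔI/Ī) = (129.8/577.6) ÷ (23880/95190) = 0.896.

0.896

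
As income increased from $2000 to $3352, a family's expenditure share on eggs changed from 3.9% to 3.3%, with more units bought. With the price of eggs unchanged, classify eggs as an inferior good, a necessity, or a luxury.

Quantity rises but the budget share falls as income rises, so 0 < η < 1.

necessity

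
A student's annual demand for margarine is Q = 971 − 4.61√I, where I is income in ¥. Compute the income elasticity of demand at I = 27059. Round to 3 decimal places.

At I = 27059: Q = 212.673.
dQ/dI = -4.61/(2√I) = -0.0140125 at this income.
η = (dQ/dI)·(I/Q) = -0.0140125 × (27059/212.673) = -1.783.

-1.783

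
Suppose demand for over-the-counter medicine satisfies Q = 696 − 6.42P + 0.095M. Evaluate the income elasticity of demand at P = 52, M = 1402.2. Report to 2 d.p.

At P = 52, M = 1402.2: Q = 495.369.
Holding P constant, ∂Q/∂M = 0.095.
η_M = (∂Q/∂M)·(M/Q) = 0.095 × (1402.2/495.369) = 0.27.

0.27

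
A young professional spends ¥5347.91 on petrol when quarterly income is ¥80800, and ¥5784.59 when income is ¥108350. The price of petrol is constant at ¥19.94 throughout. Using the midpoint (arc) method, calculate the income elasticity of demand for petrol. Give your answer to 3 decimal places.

With a constant price, Q₁ = 5347.91/19.94 = 268.200 and Q₂ = 5784.59/19.94 = 290.100 (equivalently, work directly with expenditure since P cancels).
Midpoint %ΔQ = (5784.59 − 5347.91)/5566.25 = 0.07845; midpoint %ΔI = (108350 − 80800)/94575 = 0.29130.
η = 0.07845 / 0.29130 = 0.269.

0.269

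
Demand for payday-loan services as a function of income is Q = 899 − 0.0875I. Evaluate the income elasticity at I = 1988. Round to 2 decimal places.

-0.24

At I = 1988: Q = 725.050.
dQ/dI = −0.0875.
η = (dQ/dI)·(I/Q) = -0.0875 × (1988/725.050) = -0.24.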